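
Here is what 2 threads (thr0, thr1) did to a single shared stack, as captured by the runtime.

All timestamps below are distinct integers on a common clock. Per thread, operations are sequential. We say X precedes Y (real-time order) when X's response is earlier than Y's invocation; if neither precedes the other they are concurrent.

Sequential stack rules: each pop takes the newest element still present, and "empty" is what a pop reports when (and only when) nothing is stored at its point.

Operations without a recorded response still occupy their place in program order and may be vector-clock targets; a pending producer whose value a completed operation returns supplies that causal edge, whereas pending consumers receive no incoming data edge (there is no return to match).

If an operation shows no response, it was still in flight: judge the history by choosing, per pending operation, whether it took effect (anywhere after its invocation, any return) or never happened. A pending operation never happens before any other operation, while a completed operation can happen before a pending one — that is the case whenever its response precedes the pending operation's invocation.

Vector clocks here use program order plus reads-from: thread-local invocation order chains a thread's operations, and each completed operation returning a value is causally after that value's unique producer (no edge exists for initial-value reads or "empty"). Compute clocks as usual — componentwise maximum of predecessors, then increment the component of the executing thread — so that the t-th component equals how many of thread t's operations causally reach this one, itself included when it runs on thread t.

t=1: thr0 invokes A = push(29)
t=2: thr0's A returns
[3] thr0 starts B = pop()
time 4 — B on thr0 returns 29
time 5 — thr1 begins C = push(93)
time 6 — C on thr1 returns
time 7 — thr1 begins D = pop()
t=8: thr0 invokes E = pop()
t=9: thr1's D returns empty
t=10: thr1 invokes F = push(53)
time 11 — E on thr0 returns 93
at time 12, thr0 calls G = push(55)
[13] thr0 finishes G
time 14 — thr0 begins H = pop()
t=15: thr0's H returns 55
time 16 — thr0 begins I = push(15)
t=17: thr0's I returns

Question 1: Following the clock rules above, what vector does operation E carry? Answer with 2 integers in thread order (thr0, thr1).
(3, 1)

no predecessors for C (invoked 5): thr1 increments from zero → (0, 1)
no predecessors for A (invoked 1): thr0 increments from zero → (1, 0)
D, invoked 7, takes VC(C)=(0, 1) under max, adds 1 for thr1 → (0, 2)
B, invoked 3, takes VC(A)=(1, 0) under max, adds 1 for thr0 → (2, 0)
F, invoked 10, takes VC(D)=(0, 2) under max, adds 1 for thr1 → (0, 3)
E, invoked 8, takes VC(B)=(2, 0), VC(C)=(0, 1) under max, adds 1 for thr0 → (3, 1)
G, invoked 12, takes VC(E)=(3, 1) under max, adds 1 for thr0 → (4, 1)
H, invoked 14, takes VC(G)=(4, 1) under max, adds 1 for thr0 → (5, 1)
I, invoked 16, takes VC(H)=(5, 1) under max, adds 1 for thr0 → (6, 1)
target: VC(E) = (3, 1)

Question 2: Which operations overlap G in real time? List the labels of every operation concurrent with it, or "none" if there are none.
F

G runs from 12 to 13; window-overlapping ops are concurrent
A [1,2]: before
B [3,4]: before
C [5,6]: before
D [7,9]: before
E [8,11]: before
F [10,…): concurrent
H [14,15]: after
I [16,17]: after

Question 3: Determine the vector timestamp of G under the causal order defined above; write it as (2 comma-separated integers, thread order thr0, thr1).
(4, 1)

C (invocation 5): nothing precedes it; thr1's component alone gives (0, 1)
A (invocation 1): nothing precedes it; thr0's component alone gives (1, 0)
invoked at 7, D merges VC(C)=(0, 1) and bumps thr1's slot → (0, 2)
invoked at 3, B merges VC(A)=(1, 0) and bumps thr0's slot → (2, 0)
invoked at 10, F merges VC(D)=(0, 2) and bumps thr1's slot → (0, 3)
invoked at 8, E merges VC(B)=(2, 0), VC(C)=(0, 1) and bumps thr0's slot → (3, 1)
invoked at 12, G merges VC(E)=(3, 1) and bumps thr0's slot → (4, 1)
invoked at 14, H merges VC(G)=(4, 1) and bumps thr0's slot → (5, 1)
invoked at 16, I merges VC(H)=(5, 1) and bumps thr0's slot → (6, 1)
target: VC(G) = (4, 1)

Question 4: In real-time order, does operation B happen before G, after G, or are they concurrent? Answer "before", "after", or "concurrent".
before

B spans [3,4], G spans [12,13]
resp(B)=4 < inv(G)=12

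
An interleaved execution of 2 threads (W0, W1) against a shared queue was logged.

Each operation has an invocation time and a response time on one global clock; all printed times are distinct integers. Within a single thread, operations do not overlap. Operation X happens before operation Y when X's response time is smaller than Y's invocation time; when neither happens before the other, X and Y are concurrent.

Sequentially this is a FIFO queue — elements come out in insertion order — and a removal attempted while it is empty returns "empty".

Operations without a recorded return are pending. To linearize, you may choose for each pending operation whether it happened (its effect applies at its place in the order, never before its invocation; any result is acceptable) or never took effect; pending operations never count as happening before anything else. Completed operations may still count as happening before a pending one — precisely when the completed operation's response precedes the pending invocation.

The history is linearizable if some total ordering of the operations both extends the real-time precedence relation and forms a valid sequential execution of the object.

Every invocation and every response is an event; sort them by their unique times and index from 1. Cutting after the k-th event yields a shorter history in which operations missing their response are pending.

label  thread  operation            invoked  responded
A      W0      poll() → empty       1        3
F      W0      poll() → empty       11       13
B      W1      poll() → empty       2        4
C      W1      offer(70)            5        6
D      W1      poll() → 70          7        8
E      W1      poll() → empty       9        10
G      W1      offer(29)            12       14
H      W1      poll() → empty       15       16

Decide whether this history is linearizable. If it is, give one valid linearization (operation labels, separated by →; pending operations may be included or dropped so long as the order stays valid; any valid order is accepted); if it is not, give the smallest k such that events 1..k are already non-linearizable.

events 1..15 are fine; event 16 — the response of H at time 16 — makes the prefix non-linearizable
the 8 completed operations admit 4 real-time orders; each fails the queue replay
take A, B, C, D, E, F, G, H: step 8 already fails, because H poll() → empty cannot occur there
take A, B, C, D, E, G, F, H: step 7 already fails, because F poll() → empty cannot occur there

not linearizable — minimal violating prefix: 16 events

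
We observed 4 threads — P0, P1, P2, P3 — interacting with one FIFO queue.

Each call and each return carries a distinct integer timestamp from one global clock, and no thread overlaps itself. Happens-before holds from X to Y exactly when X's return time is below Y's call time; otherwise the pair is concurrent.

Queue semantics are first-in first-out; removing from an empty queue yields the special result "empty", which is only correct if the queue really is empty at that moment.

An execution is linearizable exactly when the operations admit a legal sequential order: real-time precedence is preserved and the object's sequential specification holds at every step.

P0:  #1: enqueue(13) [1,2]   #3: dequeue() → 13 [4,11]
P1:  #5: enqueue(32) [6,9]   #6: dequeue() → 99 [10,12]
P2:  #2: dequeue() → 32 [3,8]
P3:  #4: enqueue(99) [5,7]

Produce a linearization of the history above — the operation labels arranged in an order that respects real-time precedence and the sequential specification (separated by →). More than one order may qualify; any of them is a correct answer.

#1 → #3 → #5 → #2 → #4 → #6

1. #1 enqueue(13), leaving queue <13>
2. #3 dequeue() → 13, leaving queue <>
3. #5 enqueue(32), leaving queue <32>
4. #2 dequeue() → 32, leaving queue <>
5. #4 enqueue(99), leaving queue <99>
6. #6 dequeue() → 99, leaving queue <>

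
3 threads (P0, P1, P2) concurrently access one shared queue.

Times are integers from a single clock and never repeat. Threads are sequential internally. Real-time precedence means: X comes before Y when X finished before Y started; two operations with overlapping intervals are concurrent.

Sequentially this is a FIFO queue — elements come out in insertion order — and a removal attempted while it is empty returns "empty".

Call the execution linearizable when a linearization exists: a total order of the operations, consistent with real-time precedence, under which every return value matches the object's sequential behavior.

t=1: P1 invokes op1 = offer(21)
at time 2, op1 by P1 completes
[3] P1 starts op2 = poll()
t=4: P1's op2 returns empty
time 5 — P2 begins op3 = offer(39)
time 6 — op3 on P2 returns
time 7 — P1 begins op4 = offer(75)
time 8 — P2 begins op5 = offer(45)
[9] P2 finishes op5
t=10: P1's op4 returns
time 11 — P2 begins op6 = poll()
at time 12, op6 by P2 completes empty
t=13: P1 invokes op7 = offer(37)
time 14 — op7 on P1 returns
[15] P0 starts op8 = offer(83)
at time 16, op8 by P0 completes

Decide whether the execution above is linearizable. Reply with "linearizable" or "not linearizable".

not linearizable

cut after 3 events: linearizable; cut after 4 events (op2 responds, time 4): not linearizable
the completed operations (2 total) allow one real-time order; the queue replay rejects it
for example op1, op2 fails at step 2: op2 poll() → empty is not legal there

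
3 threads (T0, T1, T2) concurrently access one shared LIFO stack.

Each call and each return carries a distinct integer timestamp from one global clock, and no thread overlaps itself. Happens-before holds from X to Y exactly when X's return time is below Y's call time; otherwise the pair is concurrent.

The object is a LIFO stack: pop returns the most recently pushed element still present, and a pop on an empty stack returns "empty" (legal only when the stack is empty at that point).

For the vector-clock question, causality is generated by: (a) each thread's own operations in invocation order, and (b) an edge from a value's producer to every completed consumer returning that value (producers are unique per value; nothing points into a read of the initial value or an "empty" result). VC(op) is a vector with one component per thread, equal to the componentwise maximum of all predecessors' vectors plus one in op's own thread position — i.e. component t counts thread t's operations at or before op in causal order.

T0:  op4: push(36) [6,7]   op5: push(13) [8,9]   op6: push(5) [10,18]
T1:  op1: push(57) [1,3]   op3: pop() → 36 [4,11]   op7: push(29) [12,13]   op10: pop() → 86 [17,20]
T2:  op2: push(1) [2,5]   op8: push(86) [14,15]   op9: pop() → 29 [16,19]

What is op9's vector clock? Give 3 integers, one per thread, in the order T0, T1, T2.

invoked at 2, op2 has no predecessors; its own T2 bump gives (0, 0, 1)
invoked at 1, op1 has no predecessors; its own T1 bump gives (0, 1, 0)
invoked at 6, op4 has no predecessors; its own T0 bump gives (1, 0, 0)
VC(op8, invoked at 14): max of VC(op2)=(0, 0, 1), then +1 on thread T2 → (0, 0, 2)
VC(op5, invoked at 8): max of VC(op4)=(1, 0, 0), then +1 on thread T0 → (2, 0, 0)
VC(op3, invoked at 4): max of VC(op1)=(0, 1, 0), VC(op4)=(1, 0, 0), then +1 on thread T1 → (1, 2, 0)
VC(op6, invoked at 10): max of VC(op5)=(2, 0, 0), then +1 on thread T0 → (3, 0, 0)
VC(op7, invoked at 12): max of VC(op3)=(1, 2, 0), then +1 on thread T1 → (1, 3, 0)
VC(op9, invoked at 16): max of VC(op7)=(1, 3, 0), VC(op8)=(0, 0, 2), then +1 on thread T2 → (1, 3, 3)
VC(op10, invoked at 17): max of VC(op7)=(1, 3, 0), VC(op8)=(0, 0, 2), then +1 on thread T1 → (1, 4, 2)
target: VC(op9) = (1, 3, 3)

(1, 3, 3)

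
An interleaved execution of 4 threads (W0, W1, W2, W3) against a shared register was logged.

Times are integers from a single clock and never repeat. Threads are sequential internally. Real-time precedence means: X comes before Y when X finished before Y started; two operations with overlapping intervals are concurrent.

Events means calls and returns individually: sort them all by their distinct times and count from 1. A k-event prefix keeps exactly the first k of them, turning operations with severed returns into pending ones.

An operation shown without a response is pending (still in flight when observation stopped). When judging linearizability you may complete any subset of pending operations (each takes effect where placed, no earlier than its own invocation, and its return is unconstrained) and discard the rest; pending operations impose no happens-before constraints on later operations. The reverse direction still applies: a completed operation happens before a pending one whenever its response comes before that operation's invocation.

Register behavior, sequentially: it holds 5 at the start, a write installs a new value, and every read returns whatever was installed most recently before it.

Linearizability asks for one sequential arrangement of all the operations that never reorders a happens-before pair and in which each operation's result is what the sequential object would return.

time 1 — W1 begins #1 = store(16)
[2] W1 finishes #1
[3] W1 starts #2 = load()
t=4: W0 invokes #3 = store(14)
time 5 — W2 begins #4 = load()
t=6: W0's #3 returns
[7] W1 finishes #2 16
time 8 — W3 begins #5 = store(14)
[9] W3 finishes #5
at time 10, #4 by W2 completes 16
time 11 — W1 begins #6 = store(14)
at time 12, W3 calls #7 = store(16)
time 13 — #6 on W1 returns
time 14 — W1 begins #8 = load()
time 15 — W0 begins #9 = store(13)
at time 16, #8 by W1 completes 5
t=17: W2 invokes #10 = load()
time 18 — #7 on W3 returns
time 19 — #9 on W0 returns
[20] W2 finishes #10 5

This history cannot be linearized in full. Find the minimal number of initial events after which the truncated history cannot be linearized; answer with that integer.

16

events 1..15 are still linearizable — one witness is #1, #2, #4, #3, #5, #6:
1. #1 store(16), leaving value 16
2. #2 load() → 16, leaving value 16
3. #4 load() → 16, leaving value 16
4. #3 store(14), leaving value 14
5. #5 store(14), leaving value 14
6. #6 store(14), leaving value 14
with event 16 included (#8 responding at time 16), all real-time-consistent orders fail
no completion choice of the 2 pending operations (#7, #9) rescues it — every subset was tried
e.g. #1, #2, #3, #4, #5, #6, #8 (pending dropped): illegal at step 4, since #4 load() → 16 cannot apply there
e.g. #1, #2, #3, #5, #4, #6, #8 (pending dropped): illegal at step 5, since #4 load() → 16 cannot apply there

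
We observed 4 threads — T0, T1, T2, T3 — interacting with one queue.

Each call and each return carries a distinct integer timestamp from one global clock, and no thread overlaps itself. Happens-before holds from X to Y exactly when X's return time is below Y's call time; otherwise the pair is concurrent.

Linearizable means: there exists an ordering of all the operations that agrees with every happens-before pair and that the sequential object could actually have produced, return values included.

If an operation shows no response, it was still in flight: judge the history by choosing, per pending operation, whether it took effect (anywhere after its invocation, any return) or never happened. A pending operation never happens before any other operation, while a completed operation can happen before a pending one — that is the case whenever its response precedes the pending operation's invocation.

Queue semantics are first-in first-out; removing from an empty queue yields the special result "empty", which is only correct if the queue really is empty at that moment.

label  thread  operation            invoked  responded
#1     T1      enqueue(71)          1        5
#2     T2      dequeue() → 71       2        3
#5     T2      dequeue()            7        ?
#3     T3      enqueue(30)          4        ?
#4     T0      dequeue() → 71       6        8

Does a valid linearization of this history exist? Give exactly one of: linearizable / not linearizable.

not linearizable

prefix check: 1..7 passes, 1..8 fails once #4's time-8 response joins
every one of the 2 real-time-consistent orders over 3 completed queue ops fails the sequential spec
including or dropping the 2 pending operations (#3, #5) in any combination fails
for example #1, #2, #4 (pending dropped) fails at step 3: #4 dequeue() → 71 is not legal there
for example #2, #1, #4 (pending dropped) fails at step 1: #2 dequeue() → 71 is not legal there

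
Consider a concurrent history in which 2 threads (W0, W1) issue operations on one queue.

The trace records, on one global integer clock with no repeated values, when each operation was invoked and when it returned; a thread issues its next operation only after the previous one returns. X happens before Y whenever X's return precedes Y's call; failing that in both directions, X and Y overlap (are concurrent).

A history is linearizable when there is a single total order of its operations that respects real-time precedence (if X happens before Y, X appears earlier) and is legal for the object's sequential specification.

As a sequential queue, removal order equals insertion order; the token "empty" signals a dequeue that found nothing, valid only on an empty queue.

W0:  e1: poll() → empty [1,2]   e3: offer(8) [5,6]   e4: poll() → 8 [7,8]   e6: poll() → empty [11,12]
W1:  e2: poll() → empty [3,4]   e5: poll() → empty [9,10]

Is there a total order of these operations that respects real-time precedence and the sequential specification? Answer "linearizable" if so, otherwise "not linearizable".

one valid linearization: e1, e2, e3, e4, e5, e6
step 1: e1 poll() → empty — queue <>
step 2: e2 poll() → empty — queue <>
step 3: e3 offer(8) — queue <8>
step 4: e4 poll() → 8 — queue <>
step 5: e5 poll() → empty — queue <>
step 6: e6 poll() → empty — queue <>

linearizable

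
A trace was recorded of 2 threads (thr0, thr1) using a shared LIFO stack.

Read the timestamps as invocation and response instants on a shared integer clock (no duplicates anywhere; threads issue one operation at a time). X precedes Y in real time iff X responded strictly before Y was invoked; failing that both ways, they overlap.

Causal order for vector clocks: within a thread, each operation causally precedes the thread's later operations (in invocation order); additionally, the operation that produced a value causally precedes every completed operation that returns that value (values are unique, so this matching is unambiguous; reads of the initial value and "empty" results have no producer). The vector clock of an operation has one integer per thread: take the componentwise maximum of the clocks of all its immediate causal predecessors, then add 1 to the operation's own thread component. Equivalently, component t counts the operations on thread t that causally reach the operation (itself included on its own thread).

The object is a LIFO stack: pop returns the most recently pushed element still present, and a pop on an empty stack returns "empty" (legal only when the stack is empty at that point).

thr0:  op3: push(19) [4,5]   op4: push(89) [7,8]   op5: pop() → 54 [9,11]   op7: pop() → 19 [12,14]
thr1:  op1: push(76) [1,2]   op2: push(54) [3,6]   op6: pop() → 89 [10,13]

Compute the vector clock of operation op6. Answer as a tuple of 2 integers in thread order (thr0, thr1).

invoked at 1, op1 has no predecessors; its own thr1 bump gives (0, 1)
invoked at 4, op3 has no predecessors; its own thr0 bump gives (1, 0)
op2, invoked 3, takes VC(op1)=(0, 1) under max, adds 1 for thr1 → (0, 2)
op4, invoked 7, takes VC(op3)=(1, 0) under max, adds 1 for thr0 → (2, 0)
op6, invoked 10, takes VC(op2)=(0, 2), VC(op4)=(2, 0) under max, adds 1 for thr1 → (2, 3)
op5, invoked 9, takes VC(op2)=(0, 2), VC(op4)=(2, 0) under max, adds 1 for thr0 → (3, 2)
op7, invoked 12, takes VC(op3)=(1, 0), VC(op5)=(3, 2) under max, adds 1 for thr0 → (4, 2)
target: VC(op6) = (2, 3)

(2, 3)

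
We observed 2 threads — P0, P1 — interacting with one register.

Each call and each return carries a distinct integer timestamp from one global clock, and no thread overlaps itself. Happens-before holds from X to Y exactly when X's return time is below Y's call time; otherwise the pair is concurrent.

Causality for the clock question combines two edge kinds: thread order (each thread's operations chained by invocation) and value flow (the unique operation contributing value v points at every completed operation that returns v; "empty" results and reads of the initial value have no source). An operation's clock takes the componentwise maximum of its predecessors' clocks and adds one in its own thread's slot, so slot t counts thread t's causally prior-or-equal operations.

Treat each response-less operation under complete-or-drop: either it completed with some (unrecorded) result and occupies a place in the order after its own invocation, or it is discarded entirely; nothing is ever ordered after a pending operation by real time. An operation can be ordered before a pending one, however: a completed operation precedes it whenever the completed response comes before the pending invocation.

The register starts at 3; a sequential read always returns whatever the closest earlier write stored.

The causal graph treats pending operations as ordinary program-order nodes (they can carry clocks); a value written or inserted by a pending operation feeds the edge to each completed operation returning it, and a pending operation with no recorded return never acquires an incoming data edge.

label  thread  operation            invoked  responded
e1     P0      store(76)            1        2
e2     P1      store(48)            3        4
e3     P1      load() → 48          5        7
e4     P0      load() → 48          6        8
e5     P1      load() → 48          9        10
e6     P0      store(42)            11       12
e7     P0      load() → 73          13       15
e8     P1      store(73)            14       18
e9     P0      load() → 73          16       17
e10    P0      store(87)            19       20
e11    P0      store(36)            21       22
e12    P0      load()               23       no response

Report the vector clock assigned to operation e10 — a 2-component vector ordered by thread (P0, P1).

invoked at 3, e2 has no predecessors; its own P1 bump gives (0, 1)
invoked at 1, e1 has no predecessors; its own P0 bump gives (1, 0)
e3 (invocation 5): componentwise max over VC(e2)=(0, 1), +1 at P1, giving (0, 2)
e5 (invocation 9): componentwise max over VC(e2)=(0, 1), VC(e3)=(0, 2), +1 at P1, giving (0, 3)
e4 (invocation 6): componentwise max over VC(e1)=(1, 0), VC(e2)=(0, 1), +1 at P0, giving (2, 1)
e8 (invocation 14): componentwise max over VC(e5)=(0, 3), +1 at P1, giving (0, 4)
e6 (invocation 11): componentwise max over VC(e4)=(2, 1), +1 at P0, giving (3, 1)
e7 (invocation 13): componentwise max over VC(e6)=(3, 1), VC(e8)=(0, 4), +1 at P0, giving (4, 4)
e9 (invocation 16): componentwise max over VC(e7)=(4, 4), VC(e8)=(0, 4), +1 at P0, giving (5, 4)
e10 (invocation 19): componentwise max over VC(e9)=(5, 4), +1 at P0, giving (6, 4)
e11 (invocation 21): componentwise max over VC(e10)=(6, 4), +1 at P0, giving (7, 4)
e12 (invocation 23): componentwise max over VC(e11)=(7, 4), +1 at P0, giving (8, 4)
target: VC(e10) = (6, 4)

(6, 4)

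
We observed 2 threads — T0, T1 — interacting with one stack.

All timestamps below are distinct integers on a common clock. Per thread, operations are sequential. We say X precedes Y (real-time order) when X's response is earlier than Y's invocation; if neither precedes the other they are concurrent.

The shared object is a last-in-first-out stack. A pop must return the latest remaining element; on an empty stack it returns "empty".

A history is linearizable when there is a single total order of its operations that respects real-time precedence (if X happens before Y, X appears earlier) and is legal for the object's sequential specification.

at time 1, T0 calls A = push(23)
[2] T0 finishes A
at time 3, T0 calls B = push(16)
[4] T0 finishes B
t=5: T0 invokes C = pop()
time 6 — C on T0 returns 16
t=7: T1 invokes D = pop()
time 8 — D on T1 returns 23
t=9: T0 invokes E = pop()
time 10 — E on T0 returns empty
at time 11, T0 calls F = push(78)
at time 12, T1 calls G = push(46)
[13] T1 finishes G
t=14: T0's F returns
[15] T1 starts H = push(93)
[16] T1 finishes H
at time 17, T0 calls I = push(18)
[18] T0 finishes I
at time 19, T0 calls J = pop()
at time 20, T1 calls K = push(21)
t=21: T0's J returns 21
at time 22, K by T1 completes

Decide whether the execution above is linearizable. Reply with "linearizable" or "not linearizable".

witness order: A, B, C, D, E, F, G, H, I, K, J
after step 1 (A push(23)): stack <23>
after step 2 (B push(16)): stack <23,16>
after step 3 (C pop() → 16): stack <23>
after step 4 (D pop() → 23): stack <>
after step 5 (E pop() → empty): stack <>
after step 6 (F push(78)): stack <78>
after step 7 (G push(46)): stack <78,46>
after step 8 (H push(93)): stack <78,46,93>
after step 9 (I push(18)): stack <78,46,93,18>
after step 10 (K push(21)): stack <78,46,93,18,21>
after step 11 (J pop() → 21): stack <78,46,93,18>

linearizable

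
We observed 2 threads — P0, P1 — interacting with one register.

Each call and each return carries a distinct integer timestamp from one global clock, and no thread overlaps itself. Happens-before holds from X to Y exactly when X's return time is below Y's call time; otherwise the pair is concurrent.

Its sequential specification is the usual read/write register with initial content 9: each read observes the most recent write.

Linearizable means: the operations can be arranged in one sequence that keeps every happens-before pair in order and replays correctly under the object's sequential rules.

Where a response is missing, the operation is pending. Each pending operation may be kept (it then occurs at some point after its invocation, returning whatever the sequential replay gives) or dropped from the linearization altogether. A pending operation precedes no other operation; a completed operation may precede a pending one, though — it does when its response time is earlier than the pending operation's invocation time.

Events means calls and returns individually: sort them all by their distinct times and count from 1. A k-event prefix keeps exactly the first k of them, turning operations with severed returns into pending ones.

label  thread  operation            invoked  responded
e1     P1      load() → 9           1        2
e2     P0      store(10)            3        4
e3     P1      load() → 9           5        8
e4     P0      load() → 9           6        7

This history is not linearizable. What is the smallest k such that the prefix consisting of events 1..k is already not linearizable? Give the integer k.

7

events 1..6 are linearizable, e.g. via e1, e2:
1. e1 load() → 9, leaving value 9
2. e2 store(10), leaving value 10
once event 7 joins (e4's response, time 7), exhaustive search finds no witness
every completion of the 1 pending operation (e3) was checked; none linearizes
one such order, e1, e2, e4 (pending dropped), breaks at step 3 where e4 load() → 9 is illegal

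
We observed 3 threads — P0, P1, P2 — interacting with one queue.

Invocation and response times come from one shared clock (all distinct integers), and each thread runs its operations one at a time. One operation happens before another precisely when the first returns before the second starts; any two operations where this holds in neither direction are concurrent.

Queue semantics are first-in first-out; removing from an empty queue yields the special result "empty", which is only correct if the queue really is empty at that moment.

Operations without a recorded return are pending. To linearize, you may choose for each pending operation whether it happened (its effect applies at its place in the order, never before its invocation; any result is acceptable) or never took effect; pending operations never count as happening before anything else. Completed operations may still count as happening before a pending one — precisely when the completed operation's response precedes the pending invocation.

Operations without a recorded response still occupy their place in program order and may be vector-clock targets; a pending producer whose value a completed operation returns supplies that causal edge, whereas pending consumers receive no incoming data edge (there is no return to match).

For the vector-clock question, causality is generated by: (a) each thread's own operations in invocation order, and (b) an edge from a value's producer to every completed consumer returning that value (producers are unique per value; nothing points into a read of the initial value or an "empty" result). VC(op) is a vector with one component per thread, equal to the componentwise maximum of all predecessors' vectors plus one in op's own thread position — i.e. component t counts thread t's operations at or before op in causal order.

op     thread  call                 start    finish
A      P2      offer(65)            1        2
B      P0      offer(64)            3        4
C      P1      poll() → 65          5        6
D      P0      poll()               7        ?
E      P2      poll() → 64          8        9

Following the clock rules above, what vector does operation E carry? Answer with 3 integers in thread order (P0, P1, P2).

(1, 0, 2)

invoked at 1, A has no predecessors; its own P2 bump gives (0, 0, 1)
invoked at 3, B has no predecessors; its own P0 bump gives (1, 0, 0)
merge at C (invoked 5): VC(A)=(0, 0, 1), own-thread bump on P1 → (0, 1, 1)
merge at D (invoked 7): VC(B)=(1, 0, 0), own-thread bump on P0 → (2, 0, 0)
merge at E (invoked 8): VC(A)=(0, 0, 1), VC(B)=(1, 0, 0), own-thread bump on P2 → (1, 0, 2)
target: VC(E) = (1, 0, 2)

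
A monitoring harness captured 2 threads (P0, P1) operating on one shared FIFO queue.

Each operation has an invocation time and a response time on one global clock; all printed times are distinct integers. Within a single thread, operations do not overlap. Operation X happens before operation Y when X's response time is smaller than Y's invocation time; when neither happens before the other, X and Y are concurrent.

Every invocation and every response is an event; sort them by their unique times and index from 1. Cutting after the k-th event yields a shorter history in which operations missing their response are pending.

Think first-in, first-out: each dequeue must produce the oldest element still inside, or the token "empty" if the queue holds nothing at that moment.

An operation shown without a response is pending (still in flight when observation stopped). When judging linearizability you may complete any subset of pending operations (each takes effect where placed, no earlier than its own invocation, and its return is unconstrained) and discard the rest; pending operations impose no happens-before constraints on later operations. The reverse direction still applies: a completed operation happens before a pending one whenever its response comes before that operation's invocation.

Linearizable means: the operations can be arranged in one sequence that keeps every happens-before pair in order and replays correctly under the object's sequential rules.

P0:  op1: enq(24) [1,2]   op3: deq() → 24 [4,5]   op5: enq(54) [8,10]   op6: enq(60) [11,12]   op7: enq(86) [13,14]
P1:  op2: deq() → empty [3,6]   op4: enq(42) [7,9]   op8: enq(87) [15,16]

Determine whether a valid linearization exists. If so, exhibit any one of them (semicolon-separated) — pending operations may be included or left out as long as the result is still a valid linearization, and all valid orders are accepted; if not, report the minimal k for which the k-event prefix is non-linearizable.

linearizable — witness: op1; op3; op2; op4; op5; op6; op7; op8

step 1: op1 enq(24) — queue <24>
step 2: op3 deq() → 24 — queue <>
step 3: op2 deq() → empty — queue <>
step 4: op4 enq(42) — queue <42>
step 5: op5 enq(54) — queue <42,54>
step 6: op6 enq(60) — queue <42,54,60>
step 7: op7 enq(86) — queue <42,54,60,86>
step 8: op8 enq(87) — queue <42,54,60,86,87>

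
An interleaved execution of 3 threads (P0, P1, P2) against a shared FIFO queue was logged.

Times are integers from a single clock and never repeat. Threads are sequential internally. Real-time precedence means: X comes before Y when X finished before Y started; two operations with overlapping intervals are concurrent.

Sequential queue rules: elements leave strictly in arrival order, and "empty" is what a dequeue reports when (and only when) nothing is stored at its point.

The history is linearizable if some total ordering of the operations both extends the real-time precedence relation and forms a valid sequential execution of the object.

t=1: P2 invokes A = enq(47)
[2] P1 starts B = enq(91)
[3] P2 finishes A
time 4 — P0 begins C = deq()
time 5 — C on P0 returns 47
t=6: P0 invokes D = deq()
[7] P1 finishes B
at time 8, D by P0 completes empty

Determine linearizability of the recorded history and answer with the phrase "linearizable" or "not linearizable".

linearizable

a witness: A, C, D, B
step 1: A enq(47) — queue <47>
step 2: C deq() → 47 — queue <>
step 3: D deq() → empty — queue <>
step 4: B enq(91) — queue <91>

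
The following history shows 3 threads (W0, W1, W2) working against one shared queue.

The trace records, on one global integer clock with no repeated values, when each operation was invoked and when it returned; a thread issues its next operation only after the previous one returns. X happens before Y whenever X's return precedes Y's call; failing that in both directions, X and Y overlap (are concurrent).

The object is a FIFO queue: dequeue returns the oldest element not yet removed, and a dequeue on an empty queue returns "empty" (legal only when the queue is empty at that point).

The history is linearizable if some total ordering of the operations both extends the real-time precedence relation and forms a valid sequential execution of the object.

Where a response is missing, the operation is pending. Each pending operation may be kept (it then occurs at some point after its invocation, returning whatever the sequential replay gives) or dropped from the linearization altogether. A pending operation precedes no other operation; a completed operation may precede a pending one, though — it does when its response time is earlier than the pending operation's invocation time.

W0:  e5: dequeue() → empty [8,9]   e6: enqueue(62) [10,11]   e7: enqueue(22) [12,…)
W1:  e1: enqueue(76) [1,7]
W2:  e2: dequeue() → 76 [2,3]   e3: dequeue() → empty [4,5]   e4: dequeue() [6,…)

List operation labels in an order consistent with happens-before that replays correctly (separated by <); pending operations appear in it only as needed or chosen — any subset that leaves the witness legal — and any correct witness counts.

after step 1 (e1 enqueue(76)): queue <76>
after step 2 (e2 dequeue() → 76): queue <>
after step 3 (e3 dequeue() → empty): queue <>
after step 4 (e4 dequeue() (pending, included)): queue <>
after step 5 (e5 dequeue() → empty): queue <>
after step 6 (e6 enqueue(62)): queue <62>

e1 < e2 < e3 < e4 < e5 < e6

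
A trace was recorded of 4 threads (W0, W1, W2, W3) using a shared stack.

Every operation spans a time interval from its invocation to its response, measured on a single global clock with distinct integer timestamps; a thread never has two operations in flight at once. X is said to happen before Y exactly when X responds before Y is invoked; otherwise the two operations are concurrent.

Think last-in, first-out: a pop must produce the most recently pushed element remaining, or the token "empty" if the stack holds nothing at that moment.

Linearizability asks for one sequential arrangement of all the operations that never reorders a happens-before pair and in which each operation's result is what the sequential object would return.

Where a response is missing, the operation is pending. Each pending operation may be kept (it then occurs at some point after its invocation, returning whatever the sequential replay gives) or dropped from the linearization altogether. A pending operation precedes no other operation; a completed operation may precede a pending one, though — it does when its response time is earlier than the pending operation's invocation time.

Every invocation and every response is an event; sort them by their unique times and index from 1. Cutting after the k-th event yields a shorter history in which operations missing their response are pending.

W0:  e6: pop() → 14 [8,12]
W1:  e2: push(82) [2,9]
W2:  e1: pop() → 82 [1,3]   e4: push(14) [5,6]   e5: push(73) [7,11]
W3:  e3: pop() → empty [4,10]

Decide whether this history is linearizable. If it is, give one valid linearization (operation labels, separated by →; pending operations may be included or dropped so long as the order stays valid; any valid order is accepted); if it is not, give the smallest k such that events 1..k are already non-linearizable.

linearizable — witness: e2 → e1 → e3 → e4 → e6 → e5

step 1: e2 push(82) — stack <82>
step 2: e1 pop() → 82 — stack <>
step 3: e3 pop() → empty — stack <>
step 4: e4 push(14) — stack <14>
step 5: e6 pop() → 14 — stack <>
step 6: e5 push(73) — stack <73>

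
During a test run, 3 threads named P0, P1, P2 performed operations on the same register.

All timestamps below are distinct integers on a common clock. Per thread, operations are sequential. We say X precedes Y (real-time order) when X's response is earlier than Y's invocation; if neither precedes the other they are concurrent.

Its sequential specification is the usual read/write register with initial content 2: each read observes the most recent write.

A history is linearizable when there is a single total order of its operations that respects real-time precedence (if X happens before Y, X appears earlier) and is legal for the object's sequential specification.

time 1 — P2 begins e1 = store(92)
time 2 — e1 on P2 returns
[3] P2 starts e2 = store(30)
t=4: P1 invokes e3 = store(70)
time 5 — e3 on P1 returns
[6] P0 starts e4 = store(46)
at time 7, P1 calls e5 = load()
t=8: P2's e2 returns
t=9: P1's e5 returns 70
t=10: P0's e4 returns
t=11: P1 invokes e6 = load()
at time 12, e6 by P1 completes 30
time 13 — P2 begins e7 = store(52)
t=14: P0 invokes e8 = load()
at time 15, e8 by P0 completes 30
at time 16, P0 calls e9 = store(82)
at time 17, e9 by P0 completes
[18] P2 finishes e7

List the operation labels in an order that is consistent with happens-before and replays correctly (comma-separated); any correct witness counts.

e1, e3, e5, e4, e2, e6, e8, e7, e9

after step 1 (e1 store(92)): value 92
after step 2 (e3 store(70)): value 70
after step 3 (e5 load() → 70): value 70
after step 4 (e4 store(46)): value 46
after step 5 (e2 store(30)): value 30
after step 6 (e6 load() → 30): value 30
after step 7 (e8 load() → 30): value 30
after step 8 (e7 store(52)): value 52
after step 9 (e9 store(82)): value 82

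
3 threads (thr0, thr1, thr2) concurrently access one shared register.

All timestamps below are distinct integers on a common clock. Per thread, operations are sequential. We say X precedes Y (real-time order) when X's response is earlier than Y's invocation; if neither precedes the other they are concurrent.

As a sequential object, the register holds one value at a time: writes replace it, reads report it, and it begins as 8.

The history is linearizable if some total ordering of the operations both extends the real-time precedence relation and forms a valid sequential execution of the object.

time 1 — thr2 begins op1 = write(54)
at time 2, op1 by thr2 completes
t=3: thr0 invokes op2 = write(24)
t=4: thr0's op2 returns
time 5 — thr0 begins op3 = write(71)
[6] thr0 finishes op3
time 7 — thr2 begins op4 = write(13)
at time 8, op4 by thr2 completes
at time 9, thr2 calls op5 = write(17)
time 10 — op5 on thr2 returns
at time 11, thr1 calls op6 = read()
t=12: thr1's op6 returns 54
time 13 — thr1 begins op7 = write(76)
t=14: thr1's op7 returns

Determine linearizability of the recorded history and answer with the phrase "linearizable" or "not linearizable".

cut after 11 events: linearizable; cut after 12 events (op6 responds, time 12): not linearizable
the sole real-time-consistent order of 6 completed operations fails the register replay
e.g. op1, op2, op3, op4, op5, op6: illegal at step 6, since op6 read() → 54 cannot apply there

not linearizable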